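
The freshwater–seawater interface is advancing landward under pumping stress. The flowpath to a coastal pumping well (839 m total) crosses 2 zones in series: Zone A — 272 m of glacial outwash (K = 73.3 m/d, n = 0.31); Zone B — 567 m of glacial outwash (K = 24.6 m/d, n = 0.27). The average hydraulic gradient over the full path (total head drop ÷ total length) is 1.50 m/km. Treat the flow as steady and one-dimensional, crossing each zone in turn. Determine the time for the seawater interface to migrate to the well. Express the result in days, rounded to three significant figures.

5050 days

For zones in series the flux q is common to all zones; the equivalent conductivity is the harmonic (thickness-weighted) mean, K_eq = L_total / Σ(L_j/K_j).
Σ(L/K) = 272/73.3 + 567/24.6 = 3.711 + 23.05 = 26.76 d
K_eq = L_total / Σ(L/K) = 839 / 26.76 = 31.35 m/d
q = K_eq · i = 31.35 × 0.0015 = 0.04703 m/d (same in every zone)
Zone A: v = q/n = 0.04703/0.31 = 0.1517 m/d → t_A = 272/0.1517 = 1793 d
Zone B: v = q/n = 0.04703/0.27 = 0.1742 m/d → t_B = 567/0.1742 = 3255 d
Total t = 1793 + 3255 = 5048 d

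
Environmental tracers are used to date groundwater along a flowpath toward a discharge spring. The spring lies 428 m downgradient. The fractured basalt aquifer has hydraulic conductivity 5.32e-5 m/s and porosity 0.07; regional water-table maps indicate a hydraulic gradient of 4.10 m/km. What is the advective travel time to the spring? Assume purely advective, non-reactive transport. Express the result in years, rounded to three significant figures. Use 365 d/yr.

4.36 years

K = 5.32e-5 m/s × 86400 s/d = 4.596 m/d
Darcy flux q = K·i = 4.596 × 0.0041 = 0.01885 m/d
v = Ki/n = 4.596·0.0041/0.07 = 0.2692 m/d
t = L / v = 428 / 0.2692 = 1590 d
   = 1590 / 365 = 4.36 yr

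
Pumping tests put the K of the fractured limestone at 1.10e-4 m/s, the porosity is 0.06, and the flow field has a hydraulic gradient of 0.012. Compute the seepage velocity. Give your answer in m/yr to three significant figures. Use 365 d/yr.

694 m/yr

K = 1.10e-4 m/s × 86400 s/d = 9.504 m/d
Specific discharge q = 9.504 × 0.012 = 0.1140 m/d
Average linear velocity = 0.1140 / 0.06 = 1.901 m/d
   = 1.901 × 365 = 694 m/yr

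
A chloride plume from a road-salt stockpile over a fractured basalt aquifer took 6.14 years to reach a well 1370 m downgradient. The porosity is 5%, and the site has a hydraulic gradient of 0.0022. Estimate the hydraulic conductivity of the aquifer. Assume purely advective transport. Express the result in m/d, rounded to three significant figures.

t = 6.14 years = 2241 d
v = L / t = 1370 / 2241 = 0.6113 m/d
K = v · n / i = 0.6113 × 0.05 / 0.0022 = 13.9 m/d

13.9 m/d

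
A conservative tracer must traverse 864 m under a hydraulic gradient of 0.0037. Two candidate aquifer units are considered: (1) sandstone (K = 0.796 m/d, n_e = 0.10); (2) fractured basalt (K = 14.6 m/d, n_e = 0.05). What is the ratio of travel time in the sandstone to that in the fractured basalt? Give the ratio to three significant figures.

Unit 1 (sandstone): v = 0.796×0.0037/0.10 = 0.02945 m/d, t = 864/0.02945 = 29340 d
Unit 2 (fractured basalt): v = 14.6×0.0037/0.05 = 1.080 m/d, t = 864/1.080 = 799.7 d
t(sandstone) / t(fractured basalt) = 29340/799.7 = 36.7

36.7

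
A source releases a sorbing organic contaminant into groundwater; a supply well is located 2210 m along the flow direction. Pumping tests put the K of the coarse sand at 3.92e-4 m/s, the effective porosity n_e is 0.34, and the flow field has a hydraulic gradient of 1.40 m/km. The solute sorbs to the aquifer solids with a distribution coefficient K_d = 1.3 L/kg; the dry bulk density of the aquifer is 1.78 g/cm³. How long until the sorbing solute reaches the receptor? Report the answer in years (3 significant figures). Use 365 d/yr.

K = 3.92e-4 m/s × 86400 s/d = 33.87 m/d
Darcy flux q = K·i = 33.87 × 0.0014 = 0.04742 m/d
Average linear velocity = 0.04742 / 0.34 = 0.1395 m/d
Retardation R = 1 + ρ_b·K_d/n = 1 + 1.78×1.3/0.34 = 7.806
Contaminant velocity v_c = v/R = 0.1395/7.806 = 0.01787 m/d
t = L/v_c = 2210/0.01787 = 123700 d
   = 123700/365 = 339 yr

339 years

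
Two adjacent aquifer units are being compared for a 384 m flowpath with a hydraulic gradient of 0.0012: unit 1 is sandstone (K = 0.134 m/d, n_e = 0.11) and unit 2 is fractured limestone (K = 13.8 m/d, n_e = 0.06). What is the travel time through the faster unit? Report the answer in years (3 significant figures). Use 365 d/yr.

3.81 years

Unit 1 (sandstone): v = 0.134×0.0012/0.11 = 0.001462 m/d, t = 384/0.001462 = 262700 d
Unit 2 (fractured limestone): v = 13.8×0.0012/0.06 = 0.2760 m/d, t = 384/0.2760 = 1391 d
Faster: 1391 d / 365 = 3.81 yr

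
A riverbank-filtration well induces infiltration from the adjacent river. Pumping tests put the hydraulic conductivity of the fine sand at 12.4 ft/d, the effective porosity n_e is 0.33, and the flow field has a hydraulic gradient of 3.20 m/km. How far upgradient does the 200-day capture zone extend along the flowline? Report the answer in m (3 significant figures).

7.33 m

K = 12.4 ft/d × 0.3048 = 3.780 m/d
Specific discharge q = 3.780 × 0.0032 = 0.01209 m/d
Seepage velocity v = q / n = 0.01209 / 0.33 = 0.03665 m/d
L = v × T = 0.03665 × 200 = 7.330 m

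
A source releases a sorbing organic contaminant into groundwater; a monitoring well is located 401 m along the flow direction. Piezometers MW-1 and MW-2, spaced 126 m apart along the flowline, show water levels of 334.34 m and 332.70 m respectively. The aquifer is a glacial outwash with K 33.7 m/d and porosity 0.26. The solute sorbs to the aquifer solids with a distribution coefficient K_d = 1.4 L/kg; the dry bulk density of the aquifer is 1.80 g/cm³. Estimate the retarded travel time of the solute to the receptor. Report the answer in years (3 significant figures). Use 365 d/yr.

Hydraulic gradient i = (334.34 − 332.70) / 126 = 1.64 / 126 = 0.01302
q = Ki = 33.7 × 0.01302 = 0.4386 m/d
Seepage velocity v = q / n = 0.4386 / 0.26 = 1.687 m/d
Retardation R = 1 + ρ_b·K_d/n = 1 + 1.80×1.4/0.26 = 10.69
Contaminant velocity v_c = v/R = 1.687/10.69 = 0.1578 m/d
t = L/v_c = 401/0.1578 = 2541 d
   = 2541/365 = 6.96 yr

6.96 years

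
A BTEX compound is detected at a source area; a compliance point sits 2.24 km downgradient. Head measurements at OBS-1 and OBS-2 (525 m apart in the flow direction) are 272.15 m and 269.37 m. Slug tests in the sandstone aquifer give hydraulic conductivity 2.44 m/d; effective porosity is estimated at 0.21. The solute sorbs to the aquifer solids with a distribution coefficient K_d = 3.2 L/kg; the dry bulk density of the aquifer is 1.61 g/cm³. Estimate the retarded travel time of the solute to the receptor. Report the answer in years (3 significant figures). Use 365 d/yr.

Hydraulic gradient i = (272.15 − 269.37) / 525 = 2.78 / 525 = 0.005295
Specific discharge q = 2.44 × 0.005295 = 0.01292 m/d
v = Ki/n = 2.44·0.005295/0.21 = 0.06153 m/d
Retardation R = 1 + ρ_b·K_d/n = 1 + 1.61×3.2/0.21 = 25.53
Contaminant velocity v_c = v/R = 0.06153/25.53 = 0.002410 m/d
L = 2.24 km = 2240 m
t = L/v_c = 2240/0.002410 = 929600 d
   = 929600/365 = 2550 yr

2550 years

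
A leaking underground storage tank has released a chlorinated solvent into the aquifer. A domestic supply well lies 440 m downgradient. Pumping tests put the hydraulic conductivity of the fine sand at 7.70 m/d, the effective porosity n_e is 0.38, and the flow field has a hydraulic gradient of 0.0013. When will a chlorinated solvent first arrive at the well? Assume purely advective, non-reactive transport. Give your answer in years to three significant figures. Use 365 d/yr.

45.8 years

q = Ki = 7.70 × 0.0013 = 0.01001 m/d
v = Ki/n = 7.70·0.0013/0.38 = 0.02634 m/d
t = L / v = 440 / 0.02634 = 16700 d
   = 16700 / 365 = 45.8 yr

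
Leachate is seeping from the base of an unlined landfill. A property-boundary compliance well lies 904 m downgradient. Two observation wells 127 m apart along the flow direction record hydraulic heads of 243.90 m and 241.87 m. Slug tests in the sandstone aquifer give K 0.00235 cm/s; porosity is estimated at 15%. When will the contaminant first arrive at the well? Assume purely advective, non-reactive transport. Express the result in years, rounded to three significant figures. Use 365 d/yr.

Hydraulic gradient i = (243.90 − 241.87) / 127 = 2.03 / 127 = 0.01598
K = 0.00235 cm/s × 864 = 2.030 m/d
Specific discharge q = 2.030 × 0.01598 = 0.03245 m/d
Average linear velocity = 0.03245 / 0.15 = 0.2164 m/d
t = L / v = 904 / 0.2164 = 4178 d
   = 4178 / 365 = 11.4 yr

11.4 years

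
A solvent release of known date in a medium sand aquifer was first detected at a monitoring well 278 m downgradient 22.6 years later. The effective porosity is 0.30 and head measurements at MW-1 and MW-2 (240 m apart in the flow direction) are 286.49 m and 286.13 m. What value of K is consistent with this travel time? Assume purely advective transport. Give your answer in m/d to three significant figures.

Hydraulic gradient i = (286.49 − 286.13) / 240 = 0.36 / 240 = 0.001500
t = 22.6 years = 8249 d
v = L / t = 278 / 8249 = 0.03370 m/d
K = v · n / i = 0.03370 × 0.30 / 0.001500 = 6.74 m/d

6.74 m/d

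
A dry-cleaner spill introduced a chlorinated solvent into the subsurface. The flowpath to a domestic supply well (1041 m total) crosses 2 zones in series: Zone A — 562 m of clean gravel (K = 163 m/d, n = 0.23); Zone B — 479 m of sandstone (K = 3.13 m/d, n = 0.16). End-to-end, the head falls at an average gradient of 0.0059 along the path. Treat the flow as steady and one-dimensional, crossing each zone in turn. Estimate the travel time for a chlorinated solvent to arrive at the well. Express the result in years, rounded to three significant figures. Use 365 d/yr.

Steady 1-D flow in series ⇒ the Darcy flux q is identical in every zone and the zone head losses add (resistances L/K in series).
Σ(L/K) = 562/163 + 479/3.13 = 3.448 + 153.0 = 156.5 d
K_eq = L_total / Σ(L/K) = 1041 / 156.5 = 6.652 m/d
q = K_eq · i = 6.652 × 0.0059 = 0.03925 m/d (same in every zone)
Zone A: v = q/n = 0.03925/0.23 = 0.1707 m/d → t_A = 562/0.1707 = 3293 d
Zone B: v = q/n = 0.03925/0.16 = 0.2453 m/d → t_B = 479/0.2453 = 1953 d
Total t = 3293 + 1953 = 5246 d
   = 5246 / 365 = 14.4 yr

14.4 years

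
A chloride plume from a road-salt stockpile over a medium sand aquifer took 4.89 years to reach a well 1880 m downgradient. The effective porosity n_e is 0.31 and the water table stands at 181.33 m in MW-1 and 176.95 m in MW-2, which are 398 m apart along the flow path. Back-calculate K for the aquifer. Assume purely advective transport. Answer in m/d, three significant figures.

Hydraulic gradient i = (181.33 − 176.95) / 398 = 4.38 / 398 = 0.01101
t = 4.89 years = 1785 d
v = L / t = 1880 / 1785 = 1.053 m/d
K = v · n / i = 1.053 × 0.31 / 0.01101 = 29.7 m/d

29.7 m/d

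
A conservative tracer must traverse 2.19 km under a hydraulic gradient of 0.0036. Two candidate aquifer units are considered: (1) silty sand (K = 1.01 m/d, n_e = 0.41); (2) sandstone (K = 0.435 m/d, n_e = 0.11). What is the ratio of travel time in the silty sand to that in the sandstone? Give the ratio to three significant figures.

Unit 1 (silty sand): v = 1.01×0.0036/0.41 = 0.008868 m/d, t = 2190/0.008868 = 246900 d
Unit 2 (sandstone): v = 0.435×0.0036/0.11 = 0.01424 m/d, t = 2190/0.01424 = 153800 d
t(silty sand) / t(sandstone) = 246900/153800 = 1.61

1.61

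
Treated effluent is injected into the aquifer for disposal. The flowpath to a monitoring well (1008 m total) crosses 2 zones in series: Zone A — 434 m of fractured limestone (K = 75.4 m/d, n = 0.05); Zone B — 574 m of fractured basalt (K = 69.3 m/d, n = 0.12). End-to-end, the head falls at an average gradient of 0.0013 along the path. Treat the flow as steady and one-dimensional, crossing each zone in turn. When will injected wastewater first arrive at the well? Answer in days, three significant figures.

Continuity: the same q passes through each zone, so ΔH = q·Σ(L_j/K_j) — the zones act as resistances in series.
Σ(L/K) = 434/75.4 + 574/69.3 = 5.756 + 8.283 = 14.04 d
K_eq = L_total / Σ(L/K) = 1008 / 14.04 = 71.80 m/d
q = K_eq · i = 71.80 × 0.0013 = 0.09334 m/d (same in every zone)
Zone A: v = q/n = 0.09334/0.05 = 1.867 m/d → t_A = 434/1.867 = 232.5 d
Zone B: v = q/n = 0.09334/0.12 = 0.7778 m/d → t_B = 574/0.7778 = 737.9 d
Total t = 232.5 + 737.9 = 970.4 d

970 days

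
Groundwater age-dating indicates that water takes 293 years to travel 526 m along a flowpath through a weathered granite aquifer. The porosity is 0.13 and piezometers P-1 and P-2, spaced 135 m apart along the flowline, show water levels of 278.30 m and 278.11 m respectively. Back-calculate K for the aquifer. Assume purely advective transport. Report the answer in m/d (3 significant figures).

Hydraulic gradient i = (278.30 − 278.11) / 135 = 0.19 / 135 = 0.001407
t = 293 years = 106900 d
v = L / t = 526 / 106900 = 0.004918 m/d
K = v · n / i = 0.004918 × 0.13 / 0.001407 = 0.454 m/d

0.454 m/d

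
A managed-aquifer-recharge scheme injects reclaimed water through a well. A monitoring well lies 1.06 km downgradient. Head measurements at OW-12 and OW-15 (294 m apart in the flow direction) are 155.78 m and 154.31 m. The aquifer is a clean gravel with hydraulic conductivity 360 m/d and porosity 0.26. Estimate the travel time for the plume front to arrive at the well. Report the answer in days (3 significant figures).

Hydraulic gradient i = (155.78 − 154.31) / 294 = 1.47 / 294 = 0.005000
q = Ki = 360 × 0.005000 = 1.800 m/d
Seepage velocity v = q / n = 1.800 / 0.26 = 6.923 m/d
L = 1.06 km = 1060 m
t = L / v = 1060 / 6.923 = 153.1 d

153 days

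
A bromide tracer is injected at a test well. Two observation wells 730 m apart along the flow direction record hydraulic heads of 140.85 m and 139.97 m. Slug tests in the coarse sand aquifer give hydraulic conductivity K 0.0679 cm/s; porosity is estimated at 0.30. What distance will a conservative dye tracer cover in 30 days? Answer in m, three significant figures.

7.07 m

Hydraulic gradient i = (140.85 − 139.97) / 730 = 0.88 / 730 = 0.001205
K = 0.0679 cm/s × 864 = 58.67 m/d
q = Ki = 58.67 × 0.001205 = 0.07072 m/d
v_s = q/n_e = 0.07072/0.30 = 0.2357 m/d
L = v × T = 0.2357 × 30 = 7.072 m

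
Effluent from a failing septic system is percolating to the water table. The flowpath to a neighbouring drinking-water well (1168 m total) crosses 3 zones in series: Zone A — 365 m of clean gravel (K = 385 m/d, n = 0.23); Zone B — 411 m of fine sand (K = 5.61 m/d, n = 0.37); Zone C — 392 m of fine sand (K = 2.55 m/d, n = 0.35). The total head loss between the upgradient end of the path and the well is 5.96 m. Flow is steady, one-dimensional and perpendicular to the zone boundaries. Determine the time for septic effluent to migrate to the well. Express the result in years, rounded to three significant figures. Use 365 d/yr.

Steady 1-D flow in series ⇒ the Darcy flux q is identical in every zone and the zone head losses add (resistances L/K in series).
Σ(L/K) = 365/385 + 411/5.61 + 392/2.55 = 0.9481 + 73.26 + 153.7 = 227.9 d
q = ΔH / Σ(L/K) = 5.96 / 227.9 = 0.02615 m/d (same in every zone)
Zone A: v = q/n = 0.02615/0.23 = 0.1137 m/d → t_A = 365/0.1137 = 3211 d
Zone B: v = q/n = 0.02615/0.37 = 0.07067 m/d → t_B = 411/0.07067 = 5816 d
Zone C: v = q/n = 0.02615/0.35 = 0.07471 m/d → t_C = 392/0.07471 = 5247 d
Total t = 3211 + 5816 + 5247 = 14270 d
   = 14270 / 365 = 39.1 yr

39.1 years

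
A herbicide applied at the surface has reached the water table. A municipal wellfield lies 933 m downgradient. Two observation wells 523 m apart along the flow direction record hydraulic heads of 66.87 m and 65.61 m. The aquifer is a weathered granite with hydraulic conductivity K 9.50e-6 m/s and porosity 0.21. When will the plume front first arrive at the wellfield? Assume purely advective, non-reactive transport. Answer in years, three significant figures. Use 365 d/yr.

Hydraulic gradient i = (66.87 − 65.61) / 523 = 1.26 / 523 = 0.002409
K = 9.50e-6 m/s × 86400 s/d = 0.8208 m/d
Darcy flux q = K·i = 0.8208 × 0.002409 = 0.001977 m/d
v = Ki/n = 0.8208·0.002409/0.21 = 0.009416 m/d
t = L / v = 933 / 0.009416 = 99080 d
   = 99080 / 365 = 271 yr

271 years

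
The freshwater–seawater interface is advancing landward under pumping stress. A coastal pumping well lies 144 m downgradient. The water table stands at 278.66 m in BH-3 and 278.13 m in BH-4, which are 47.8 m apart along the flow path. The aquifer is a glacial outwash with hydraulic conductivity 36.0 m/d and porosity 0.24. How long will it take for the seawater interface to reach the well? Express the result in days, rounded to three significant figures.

86.6 days

Hydraulic gradient i = (278.66 − 278.13) / 47.8 = 0.53 / 47.8 = 0.01109
q = Ki = 36.0 × 0.01109 = 0.3992 m/d
v_s = q/n_e = 0.3992/0.24 = 1.663 m/d
t = L / v = 144 / 1.663 = 86.58 d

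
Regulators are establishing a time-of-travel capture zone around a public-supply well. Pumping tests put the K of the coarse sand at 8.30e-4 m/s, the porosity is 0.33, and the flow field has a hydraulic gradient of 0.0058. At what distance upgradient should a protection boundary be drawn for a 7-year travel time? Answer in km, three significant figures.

K = 8.30e-4 m/s × 86400 s/d = 71.71 m/d
q = Ki = 71.71 × 0.0058 = 0.4159 m/d
v_s = q/n_e = 0.4159/0.33 = 1.260 m/d
T = 7 yr × 365 = 2555 d
L = v × T = 1.260 × 2555 = 3220 m
   = 3.22 km

3.22 km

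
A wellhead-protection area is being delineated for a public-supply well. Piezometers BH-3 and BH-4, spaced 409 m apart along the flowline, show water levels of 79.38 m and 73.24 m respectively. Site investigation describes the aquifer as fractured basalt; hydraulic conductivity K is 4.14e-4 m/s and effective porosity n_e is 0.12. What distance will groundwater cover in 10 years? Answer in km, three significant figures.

16.3 km

Hydraulic gradient i = (79.38 − 73.24) / 409 = 6.14 / 409 = 0.01501
K = 4.14e-4 m/s × 86400 s/d = 35.77 m/d
Darcy flux q = K·i = 35.77 × 0.01501 = 0.5370 m/d
v = Ki/n = 35.77·0.01501/0.12 = 4.475 m/d
T = 10 yr × 365 = 3650 d
L = v × T = 4.475 × 3650 = 16330 m
   = 16.3 km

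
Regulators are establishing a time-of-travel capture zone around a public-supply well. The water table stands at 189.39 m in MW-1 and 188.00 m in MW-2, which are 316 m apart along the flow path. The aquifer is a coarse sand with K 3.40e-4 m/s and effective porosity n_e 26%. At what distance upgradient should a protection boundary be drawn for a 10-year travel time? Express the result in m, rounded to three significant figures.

1810 m

Hydraulic gradient i = (189.39 − 188.00) / 316 = 1.39 / 316 = 0.004399
K = 3.40e-4 m/s × 86400 s/d = 29.38 m/d
Darcy flux q = K·i = 29.38 × 0.004399 = 0.1292 m/d
v_s = q/n_e = 0.1292/0.26 = 0.4970 m/d
T = 10 yr × 365 = 3650 d
L = v × T = 0.4970 × 3650 = 1814 m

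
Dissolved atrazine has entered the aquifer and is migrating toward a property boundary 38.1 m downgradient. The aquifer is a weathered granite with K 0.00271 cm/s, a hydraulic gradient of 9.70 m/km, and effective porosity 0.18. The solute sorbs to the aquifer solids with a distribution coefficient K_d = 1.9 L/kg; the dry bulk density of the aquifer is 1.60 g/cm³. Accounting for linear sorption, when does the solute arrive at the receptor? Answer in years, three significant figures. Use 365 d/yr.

14.8 years

K = 0.00271 cm/s × 864 = 2.341 m/d
Darcy flux q = K·i = 2.341 × 0.0097 = 0.02271 m/d
v = Ki/n = 2.341·0.0097/0.18 = 0.1262 m/d
Retardation R = 1 + ρ_b·K_d/n = 1 + 1.60×1.9/0.18 = 17.89
Contaminant velocity v_c = v/R = 0.1262/17.89 = 0.007053 m/d
t = L/v_c = 38.1/0.007053 = 5402 d
   = 5402/365 = 14.8 yr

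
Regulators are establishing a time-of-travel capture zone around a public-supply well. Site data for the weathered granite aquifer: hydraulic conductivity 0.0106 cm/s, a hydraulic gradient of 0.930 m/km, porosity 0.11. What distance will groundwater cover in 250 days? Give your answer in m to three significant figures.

19.4 m

K = 0.0106 cm/s × 864 = 9.158 m/d
q = Ki = 9.158 × 9.3e-4 = 0.008517 m/d
v_s = q/n_e = 0.008517/0.11 = 0.07743 m/d
L = v × T = 0.07743 × 250 = 19.36 m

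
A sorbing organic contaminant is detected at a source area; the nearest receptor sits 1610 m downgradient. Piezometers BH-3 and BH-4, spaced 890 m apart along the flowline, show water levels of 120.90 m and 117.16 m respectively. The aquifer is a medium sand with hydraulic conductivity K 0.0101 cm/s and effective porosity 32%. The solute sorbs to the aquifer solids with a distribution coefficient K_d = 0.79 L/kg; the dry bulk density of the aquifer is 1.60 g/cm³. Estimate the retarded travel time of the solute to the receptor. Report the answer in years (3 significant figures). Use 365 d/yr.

191 years

Hydraulic gradient i = (120.90 − 117.16) / 890 = 3.74 / 890 = 0.004202
K = 0.0101 cm/s × 864 = 8.726 m/d
Darcy flux q = K·i = 8.726 × 0.004202 = 0.03667 m/d
v_s = q/n_e = 0.03667/0.32 = 0.1146 m/d
Retardation R = 1 + ρ_b·K_d/n = 1 + 1.60×0.79/0.32 = 4.950
Contaminant velocity v_c = v/R = 0.1146/4.950 = 0.02315 m/d
t = L/v_c = 1610/0.02315 = 69540 d
   = 69540/365 = 191 yr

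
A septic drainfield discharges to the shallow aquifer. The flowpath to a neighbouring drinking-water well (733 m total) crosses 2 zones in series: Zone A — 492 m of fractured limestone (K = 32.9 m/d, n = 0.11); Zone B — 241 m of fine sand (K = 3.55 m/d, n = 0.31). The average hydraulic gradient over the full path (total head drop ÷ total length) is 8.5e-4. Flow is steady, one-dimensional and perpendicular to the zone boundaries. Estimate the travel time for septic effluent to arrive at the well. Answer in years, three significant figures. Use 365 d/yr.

Continuity: the same q passes through each zone, so ΔH = q·Σ(L_j/K_j) — the zones act as resistances in series.
Σ(L/K) = 492/32.9 + 241/3.55 = 14.95 + 67.89 = 82.84 d
K_eq = L_total / Σ(L/K) = 733 / 82.84 = 8.848 m/d
q = K_eq · i = 8.848 × 8.5e-4 = 0.007521 m/d (same in every zone)
Zone A: v = q/n = 0.007521/0.11 = 0.06837 m/d → t_A = 492/0.06837 = 7196 d
Zone B: v = q/n = 0.007521/0.31 = 0.02426 m/d → t_B = 241/0.02426 = 9934 d
Total t = 7196 + 9934 = 17130 d
   = 17130 / 365 = 46.9 yr

46.9 years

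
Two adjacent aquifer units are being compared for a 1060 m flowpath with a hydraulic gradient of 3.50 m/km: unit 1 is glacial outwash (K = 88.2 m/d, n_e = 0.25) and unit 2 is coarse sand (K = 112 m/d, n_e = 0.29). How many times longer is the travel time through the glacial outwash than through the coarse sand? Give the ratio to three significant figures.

1.09

Unit 1 (glacial outwash): v = 88.2×0.0035/0.25 = 1.235 m/d, t = 1060/1.235 = 858.4 d
Unit 2 (coarse sand): v = 112×0.0035/0.29 = 1.352 m/d, t = 1060/1.352 = 784.2 d
t(glacial outwash) / t(coarse sand) = 858.4/784.2 = 1.09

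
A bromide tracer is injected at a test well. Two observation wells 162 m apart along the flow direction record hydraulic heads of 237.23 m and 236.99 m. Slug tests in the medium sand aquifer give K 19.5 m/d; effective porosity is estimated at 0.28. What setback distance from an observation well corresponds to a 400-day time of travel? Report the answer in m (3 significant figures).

41.3 m

Hydraulic gradient i = (237.23 − 236.99) / 162 = 0.24 / 162 = 0.001481
q = Ki = 19.5 × 0.001481 = 0.02889 m/d
Average linear velocity = 0.02889 / 0.28 = 0.1032 m/d
L = v × T = 0.1032 × 400 = 41.27 m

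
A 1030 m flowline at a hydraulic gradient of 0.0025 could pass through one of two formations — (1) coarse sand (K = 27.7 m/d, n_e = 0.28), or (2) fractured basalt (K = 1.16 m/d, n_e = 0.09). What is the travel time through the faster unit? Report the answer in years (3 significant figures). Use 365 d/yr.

Unit 1 (coarse sand): v = 27.7×0.0025/0.28 = 0.2473 m/d, t = 1030/0.2473 = 4165 d
Unit 2 (fractured basalt): v = 1.16×0.0025/0.09 = 0.03222 m/d, t = 1030/0.03222 = 31970 d
Faster: 4165 d / 365 = 11.4 yr

11.4 years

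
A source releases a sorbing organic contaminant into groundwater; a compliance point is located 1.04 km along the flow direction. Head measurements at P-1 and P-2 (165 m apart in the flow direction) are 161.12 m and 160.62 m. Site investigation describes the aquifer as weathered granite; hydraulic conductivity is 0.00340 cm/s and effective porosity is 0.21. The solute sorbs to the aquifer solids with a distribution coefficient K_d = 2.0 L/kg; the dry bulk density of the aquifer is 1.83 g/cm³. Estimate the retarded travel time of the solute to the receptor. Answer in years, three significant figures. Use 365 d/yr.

Hydraulic gradient i = (161.12 − 160.62) / 165 = 0.50 / 165 = 0.003030
K = 0.00340 cm/s × 864 = 2.938 m/d
q = Ki = 2.938 × 0.003030 = 0.008902 m/d
Seepage velocity v = q / n = 0.008902 / 0.21 = 0.04239 m/d
Retardation R = 1 + ρ_b·K_d/n = 1 + 1.83×2.0/0.21 = 18.43
Contaminant velocity v_c = v/R = 0.04239/18.43 = 0.002300 m/d
L = 1.04 km = 1040 m
t = L/v_c = 1040/0.002300 = 452100 d
   = 452100/365 = 1240 yr

1240 years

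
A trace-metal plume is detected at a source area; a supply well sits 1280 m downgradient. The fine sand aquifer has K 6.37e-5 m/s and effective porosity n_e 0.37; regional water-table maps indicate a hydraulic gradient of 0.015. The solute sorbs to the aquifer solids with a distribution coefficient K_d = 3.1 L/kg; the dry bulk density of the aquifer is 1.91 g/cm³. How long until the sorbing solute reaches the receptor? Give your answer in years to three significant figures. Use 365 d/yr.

K = 6.37e-5 m/s × 86400 s/d = 5.504 m/d
Specific discharge q = 5.504 × 0.015 = 0.08256 m/d
v_s = q/n_e = 0.08256/0.37 = 0.2231 m/d
Retardation R = 1 + ρ_b·K_d/n = 1 + 1.91×3.1/0.37 = 17.00
Contaminant velocity v_c = v/R = 0.2231/17.00 = 0.01312 m/d
t = L/v_c = 1280/0.01312 = 97540 d
   = 97540/365 = 267 yr

267 years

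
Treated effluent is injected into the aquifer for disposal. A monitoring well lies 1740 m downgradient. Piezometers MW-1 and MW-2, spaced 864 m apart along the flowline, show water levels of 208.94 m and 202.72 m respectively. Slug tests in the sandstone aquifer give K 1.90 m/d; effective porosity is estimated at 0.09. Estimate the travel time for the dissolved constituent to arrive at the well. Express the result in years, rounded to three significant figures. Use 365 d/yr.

31.4 years

Hydraulic gradient i = (208.94 − 202.72) / 864 = 6.22 / 864 = 0.007199
Specific discharge q = 1.90 × 0.007199 = 0.01368 m/d
v_s = q/n_e = 0.01368/0.09 = 0.1520 m/d
t = L / v = 1740 / 0.1520 = 11450 d
   = 11450 / 365 = 31.4 yr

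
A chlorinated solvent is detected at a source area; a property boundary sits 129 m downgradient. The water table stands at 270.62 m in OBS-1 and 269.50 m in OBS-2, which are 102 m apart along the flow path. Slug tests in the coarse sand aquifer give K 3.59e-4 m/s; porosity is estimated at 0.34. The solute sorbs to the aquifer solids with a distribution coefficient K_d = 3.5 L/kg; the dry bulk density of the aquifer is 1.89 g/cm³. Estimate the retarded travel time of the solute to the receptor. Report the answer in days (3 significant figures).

2630 days

Hydraulic gradient i = (270.62 − 269.50) / 102 = 1.12 / 102 = 0.01098
K = 3.59e-4 m/s × 86400 s/d = 31.02 m/d
q = Ki = 31.02 × 0.01098 = 0.3406 m/d
Average linear velocity = 0.3406 / 0.34 = 1.002 m/d
Retardation R = 1 + ρ_b·K_d/n = 1 + 1.89×3.5/0.34 = 20.46
Contaminant velocity v_c = v/R = 1.002/20.46 = 0.04897 m/d
t = L/v_c = 129/0.04897 = 2634 d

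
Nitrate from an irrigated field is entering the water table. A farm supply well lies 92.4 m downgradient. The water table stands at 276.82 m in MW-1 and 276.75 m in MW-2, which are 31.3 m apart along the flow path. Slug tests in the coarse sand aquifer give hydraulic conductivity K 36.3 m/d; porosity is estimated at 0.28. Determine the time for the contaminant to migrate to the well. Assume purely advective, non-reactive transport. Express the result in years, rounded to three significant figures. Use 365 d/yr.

0.873 years

Hydraulic gradient i = (276.82 − 276.75) / 31.3 = 0.07 / 31.3 = 0.002236
q = Ki = 36.3 × 0.002236 = 0.08118 m/d
Average linear velocity = 0.08118 / 0.28 = 0.2899 m/d
t = L / v = 92.4 / 0.2899 = 318.7 d
   = 318.7 / 365 = 0.873 yr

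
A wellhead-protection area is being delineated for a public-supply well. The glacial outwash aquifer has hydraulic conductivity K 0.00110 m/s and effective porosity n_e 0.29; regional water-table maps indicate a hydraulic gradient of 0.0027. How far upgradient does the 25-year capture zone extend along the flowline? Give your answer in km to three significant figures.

K = 0.00110 m/s × 86400 s/d = 95.04 m/d
Darcy flux q = K·i = 95.04 × 0.0027 = 0.2566 m/d
v = Ki/n = 95.04·0.0027/0.29 = 0.8849 m/d
T = 25 yr × 365 = 9125 d
L = v × T = 0.8849 × 9125 = 8074 m
   = 8.07 km

8.07 km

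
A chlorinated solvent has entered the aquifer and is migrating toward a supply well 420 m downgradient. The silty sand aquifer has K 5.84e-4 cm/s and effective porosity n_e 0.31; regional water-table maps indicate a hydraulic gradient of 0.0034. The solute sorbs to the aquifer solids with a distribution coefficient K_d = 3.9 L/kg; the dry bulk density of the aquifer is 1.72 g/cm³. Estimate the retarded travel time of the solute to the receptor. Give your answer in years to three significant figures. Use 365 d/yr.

K = 5.84e-4 cm/s × 864 = 0.5046 m/d
q = Ki = 0.5046 × 0.0034 = 0.001716 m/d
Average linear velocity = 0.001716 / 0.31 = 0.005534 m/d
Retardation R = 1 + ρ_b·K_d/n = 1 + 1.72×3.9/0.31 = 22.64
Contaminant velocity v_c = v/R = 0.005534/22.64 = 2.445e-4 m/d
t = L/v_c = 420/2.445e-4 = 1.718e6 d
   = 1.718e6/365 = 4710 yr

4710 years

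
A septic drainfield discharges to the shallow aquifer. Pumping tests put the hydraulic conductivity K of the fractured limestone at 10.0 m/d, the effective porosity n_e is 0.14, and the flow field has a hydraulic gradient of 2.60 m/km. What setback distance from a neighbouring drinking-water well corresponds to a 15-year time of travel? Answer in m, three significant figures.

q = Ki = 10.0 × 0.0026 = 0.02600 m/d
v_s = q/n_e = 0.02600/0.14 = 0.1857 m/d
T = 15 yr × 365 = 5475 d
L = v × T = 0.1857 × 5475 = 1017 m

1020 m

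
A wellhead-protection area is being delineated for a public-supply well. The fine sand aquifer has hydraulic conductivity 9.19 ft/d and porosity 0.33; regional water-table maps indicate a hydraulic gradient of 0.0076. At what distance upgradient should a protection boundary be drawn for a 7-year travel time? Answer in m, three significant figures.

165 m

K = 9.19 ft/d × 0.3048 = 2.801 m/d
Darcy flux q = K·i = 2.801 × 0.0076 = 0.02129 m/d
Seepage velocity v = q / n = 0.02129 / 0.33 = 0.06451 m/d
T = 7 yr × 365 = 2555 d
L = v × T = 0.06451 × 2555 = 164.8 m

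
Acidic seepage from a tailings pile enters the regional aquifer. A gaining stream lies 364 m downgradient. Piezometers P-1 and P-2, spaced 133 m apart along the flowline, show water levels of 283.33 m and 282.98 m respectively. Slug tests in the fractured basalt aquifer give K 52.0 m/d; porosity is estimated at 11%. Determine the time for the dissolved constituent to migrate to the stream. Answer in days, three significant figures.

Hydraulic gradient i = (283.33 − 282.98) / 133 = 0.35 / 133 = 0.002632
Darcy flux q = K·i = 52.0 × 0.002632 = 0.1368 m/d
v = Ki/n = 52.0·0.002632/0.11 = 1.244 m/d
t = L / v = 364 / 1.244 = 292.6 d

293 days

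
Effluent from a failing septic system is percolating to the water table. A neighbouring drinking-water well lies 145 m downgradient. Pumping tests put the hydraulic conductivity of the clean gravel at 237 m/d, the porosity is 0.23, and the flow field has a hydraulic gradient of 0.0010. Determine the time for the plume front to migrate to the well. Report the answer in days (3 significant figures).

Darcy flux q = K·i = 237 × 0.0010 = 0.2370 m/d
v_s = q/n_e = 0.2370/0.23 = 1.030 m/d
t = L / v = 145 / 1.030 = 140.7 d

141 days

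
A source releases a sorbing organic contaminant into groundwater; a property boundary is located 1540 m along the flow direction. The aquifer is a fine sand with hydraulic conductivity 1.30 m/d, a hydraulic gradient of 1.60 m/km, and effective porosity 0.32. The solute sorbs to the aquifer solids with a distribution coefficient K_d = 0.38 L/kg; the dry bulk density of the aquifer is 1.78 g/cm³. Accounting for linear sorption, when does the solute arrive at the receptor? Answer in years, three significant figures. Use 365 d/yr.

q = Ki = 1.30 × 0.0016 = 0.002080 m/d
Seepage velocity v = q / n = 0.002080 / 0.32 = 0.006500 m/d
Retardation R = 1 + ρ_b·K_d/n = 1 + 1.78×0.38/0.32 = 3.114
Contaminant velocity v_c = v/R = 0.006500/3.114 = 0.002088 m/d
t = L/v_c = 1540/0.002088 = 737700 d
   = 737700/365 = 2020 yr

2020 years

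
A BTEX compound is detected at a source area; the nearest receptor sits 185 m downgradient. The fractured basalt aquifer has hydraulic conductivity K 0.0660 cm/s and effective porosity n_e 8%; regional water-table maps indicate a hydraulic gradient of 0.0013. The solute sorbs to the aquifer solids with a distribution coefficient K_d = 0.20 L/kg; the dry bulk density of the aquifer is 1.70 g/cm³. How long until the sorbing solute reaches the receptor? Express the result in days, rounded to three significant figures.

1050 days

K = 0.0660 cm/s × 864 = 57.02 m/d
q = Ki = 57.02 × 0.0013 = 0.07413 m/d
Seepage velocity v = q / n = 0.07413 / 0.08 = 0.9266 m/d
Retardation R = 1 + ρ_b·K_d/n = 1 + 1.70×0.20/0.08 = 5.250
Contaminant velocity v_c = v/R = 0.9266/5.250 = 0.1765 m/d
t = L/v_c = 185/0.1765 = 1048 d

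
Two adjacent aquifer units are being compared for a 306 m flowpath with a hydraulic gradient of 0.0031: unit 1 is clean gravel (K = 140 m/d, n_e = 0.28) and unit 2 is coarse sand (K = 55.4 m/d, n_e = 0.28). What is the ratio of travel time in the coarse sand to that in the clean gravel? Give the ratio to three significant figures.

2.53

Unit 1 (clean gravel): v = 140×0.0031/0.28 = 1.550 m/d, t = 306/1.550 = 197.4 d
Unit 2 (coarse sand): v = 55.4×0.0031/0.28 = 0.6134 m/d, t = 306/0.6134 = 498.9 d
t(coarse sand) / t(clean gravel) = 498.9/197.4 = 2.53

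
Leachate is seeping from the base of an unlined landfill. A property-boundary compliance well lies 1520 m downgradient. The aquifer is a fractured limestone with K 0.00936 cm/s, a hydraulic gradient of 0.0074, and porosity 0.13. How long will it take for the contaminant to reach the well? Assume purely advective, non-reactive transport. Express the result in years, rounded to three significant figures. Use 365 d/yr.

K = 0.00936 cm/s × 864 = 8.087 m/d
Darcy flux q = K·i = 8.087 × 0.0074 = 0.05984 m/d
Average linear velocity = 0.05984 / 0.13 = 0.4603 m/d
t = L / v = 1520 / 0.4603 = 3302 d
   = 3302 / 365 = 9.05 yr

9.05 years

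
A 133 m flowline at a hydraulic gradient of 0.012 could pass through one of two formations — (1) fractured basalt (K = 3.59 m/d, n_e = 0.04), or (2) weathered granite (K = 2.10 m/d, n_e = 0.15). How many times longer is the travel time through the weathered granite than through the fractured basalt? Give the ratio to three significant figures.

Unit 1 (fractured basalt): v = 3.59×0.012/0.04 = 1.077 m/d, t = 133/1.077 = 123.5 d
Unit 2 (weathered granite): v = 2.10×0.012/0.15 = 0.1680 m/d, t = 133/0.1680 = 791.7 d
t(weathered granite) / t(fractured basalt) = 791.7/123.5 = 6.41

6.41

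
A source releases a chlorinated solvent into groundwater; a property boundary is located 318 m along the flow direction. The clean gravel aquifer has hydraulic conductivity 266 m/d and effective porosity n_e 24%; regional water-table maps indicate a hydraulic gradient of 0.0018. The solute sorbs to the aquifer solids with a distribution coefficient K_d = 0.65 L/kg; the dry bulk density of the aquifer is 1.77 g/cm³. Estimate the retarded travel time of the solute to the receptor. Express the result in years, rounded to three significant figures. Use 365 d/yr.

2.53 years

q = Ki = 266 × 0.0018 = 0.4788 m/d
Average linear velocity = 0.4788 / 0.24 = 1.995 m/d
Retardation R = 1 + ρ_b·K_d/n = 1 + 1.77×0.65/0.24 = 5.794
Contaminant velocity v_c = v/R = 1.995/5.794 = 0.3443 m/d
t = L/v_c = 318/0.3443 = 923.5 d
   = 923.5/365 = 2.53 yr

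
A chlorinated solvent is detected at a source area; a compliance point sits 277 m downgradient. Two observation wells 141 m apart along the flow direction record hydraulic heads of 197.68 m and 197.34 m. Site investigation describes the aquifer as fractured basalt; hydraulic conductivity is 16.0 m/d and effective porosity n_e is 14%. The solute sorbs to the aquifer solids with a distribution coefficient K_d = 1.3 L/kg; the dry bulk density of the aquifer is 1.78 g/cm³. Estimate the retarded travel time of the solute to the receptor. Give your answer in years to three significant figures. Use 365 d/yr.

Hydraulic gradient i = (197.68 − 197.34) / 141 = 0.34 / 141 = 0.002411
Darcy flux q = K·i = 16.0 × 0.002411 = 0.03858 m/d
v_s = q/n_e = 0.03858/0.14 = 0.2756 m/d
Retardation R = 1 + ρ_b·K_d/n = 1 + 1.78×1.3/0.14 = 17.53
Contaminant velocity v_c = v/R = 0.2756/17.53 = 0.01572 m/d
t = L/v_c = 277/0.01572 = 17620 d
   = 17620/365 = 48.3 yr

48.3 years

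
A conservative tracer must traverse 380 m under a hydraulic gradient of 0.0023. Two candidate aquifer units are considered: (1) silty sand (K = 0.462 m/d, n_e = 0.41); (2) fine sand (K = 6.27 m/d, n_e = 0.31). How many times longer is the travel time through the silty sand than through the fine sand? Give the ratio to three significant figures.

Unit 1 (silty sand): v = 0.462×0.0023/0.41 = 0.002592 m/d, t = 380/0.002592 = 146600 d
Unit 2 (fine sand): v = 6.27×0.0023/0.31 = 0.04652 m/d, t = 380/0.04652 = 8169 d
t(silty sand) / t(fine sand) = 146600/8169 = 17.9

17.9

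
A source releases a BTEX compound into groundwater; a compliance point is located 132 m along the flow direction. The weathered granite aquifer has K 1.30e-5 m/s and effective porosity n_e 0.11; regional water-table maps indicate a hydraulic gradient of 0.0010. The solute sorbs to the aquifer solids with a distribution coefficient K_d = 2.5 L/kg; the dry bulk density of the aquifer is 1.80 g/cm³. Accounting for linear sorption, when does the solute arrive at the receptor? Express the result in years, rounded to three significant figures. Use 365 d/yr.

K = 1.30e-5 m/s × 86400 s/d = 1.123 m/d
Specific discharge q = 1.123 × 0.0010 = 0.001123 m/d
Average linear velocity = 0.001123 / 0.11 = 0.01021 m/d
Retardation R = 1 + ρ_b·K_d/n = 1 + 1.80×2.5/0.11 = 41.91
Contaminant velocity v_c = v/R = 0.01021/41.91 = 2.436e-4 m/d
t = L/v_c = 132/2.436e-4 = 541800 d
   = 541800/365 = 1480 yr

1480 years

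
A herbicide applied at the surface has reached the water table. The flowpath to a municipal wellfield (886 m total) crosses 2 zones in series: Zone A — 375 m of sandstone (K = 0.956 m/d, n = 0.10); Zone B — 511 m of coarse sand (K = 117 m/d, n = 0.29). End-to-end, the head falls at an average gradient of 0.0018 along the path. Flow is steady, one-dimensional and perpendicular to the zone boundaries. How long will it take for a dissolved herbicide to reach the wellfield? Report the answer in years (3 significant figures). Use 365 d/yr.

Continuity: the same q passes through each zone, so ΔH = q·Σ(L_j/K_j) — the zones act as resistances in series.
Σ(L/K) = 375/0.956 + 511/117 = 392.3 + 4.368 = 396.6 d
K_eq = L_total / Σ(L/K) = 886 / 396.6 = 2.234 m/d
q = K_eq · i = 2.234 × 0.0018 = 0.004021 m/d (same in every zone)
Zone A: v = q/n = 0.004021/0.10 = 0.04021 m/d → t_A = 375/0.04021 = 9326 d
Zone B: v = q/n = 0.004021/0.29 = 0.01387 m/d → t_B = 511/0.01387 = 36850 d
Total t = 9326 + 36850 = 46180 d
   = 46180 / 365 = 127 yr

127 years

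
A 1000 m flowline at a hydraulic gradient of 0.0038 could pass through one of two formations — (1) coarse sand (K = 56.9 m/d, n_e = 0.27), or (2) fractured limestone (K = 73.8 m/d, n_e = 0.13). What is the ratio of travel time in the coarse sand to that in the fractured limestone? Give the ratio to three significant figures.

2.69

Unit 1 (coarse sand): v = 56.9×0.0038/0.27 = 0.8008 m/d, t = 1000/0.8008 = 1249 d
Unit 2 (fractured limestone): v = 73.8×0.0038/0.13 = 2.157 m/d, t = 1000/2.157 = 463.6 d
t(coarse sand) / t(fractured limestone) = 1249/463.6 = 2.69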